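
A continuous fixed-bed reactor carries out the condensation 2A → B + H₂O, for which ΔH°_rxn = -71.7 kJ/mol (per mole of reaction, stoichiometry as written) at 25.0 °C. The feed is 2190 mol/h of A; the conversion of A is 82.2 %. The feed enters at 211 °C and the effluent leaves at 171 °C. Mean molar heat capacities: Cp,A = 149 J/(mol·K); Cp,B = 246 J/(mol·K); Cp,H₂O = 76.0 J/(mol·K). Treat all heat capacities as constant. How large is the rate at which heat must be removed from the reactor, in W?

Q_out = 20700 W

Extent of reaction ξ = 0.822 × 2190 / 2 = 900.09 mol/h
Reaction term: ξ·ΔH°_rxn = 900.09 × -71.7 = -64536 kJ/h
Sensible, feed 211→25 °C: -60694 kJ/h
Outlet flows (mol/h): A 389.82, B 900.09, H₂O 900.09
Sensible, products 25→171 °C: 50795 kJ/h
Q = ΔH = -74435 kJ/h = -20.676 kW
Heat removed = 20676 W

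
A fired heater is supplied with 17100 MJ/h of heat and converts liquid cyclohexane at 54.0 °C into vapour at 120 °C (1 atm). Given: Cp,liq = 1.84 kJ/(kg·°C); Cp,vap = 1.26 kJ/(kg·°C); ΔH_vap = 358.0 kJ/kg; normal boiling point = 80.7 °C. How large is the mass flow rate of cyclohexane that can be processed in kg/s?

ṁ = 10.4 kg/s

Δh = 1.84×(80.7−54.0) + 358.0 + 1.26×(120−80.7) = 456.65 kJ/kg
Q = 17100 MJ/h = 4750 kJ/s = 4750 kJ/s
ṁ = Q/Δh = 4750 / 456.65 = 10.402 kg/s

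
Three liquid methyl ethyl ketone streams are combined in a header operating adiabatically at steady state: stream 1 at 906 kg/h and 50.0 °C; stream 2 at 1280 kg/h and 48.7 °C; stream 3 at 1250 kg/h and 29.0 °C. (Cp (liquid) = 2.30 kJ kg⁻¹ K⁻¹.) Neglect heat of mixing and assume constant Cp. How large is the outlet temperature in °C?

Energy balance with Q = 0: Σ ṁᵢCp,ᵢ(T_out − Tᵢ) = 0
T_out = Σ ṁᵢCp,ᵢTᵢ / Σ ṁᵢCp,ᵢ
      = 330940 / 7902.8 = 41.876 °C

T_out = 41.9 °C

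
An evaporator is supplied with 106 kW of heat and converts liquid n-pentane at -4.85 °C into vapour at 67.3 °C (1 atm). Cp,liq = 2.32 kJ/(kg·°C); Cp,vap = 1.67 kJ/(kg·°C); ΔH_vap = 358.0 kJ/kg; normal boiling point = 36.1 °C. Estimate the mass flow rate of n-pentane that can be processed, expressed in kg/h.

ṁ = 755 kg/h

Δh = 2.32×(36.1−-4.85) + 358.0 + 1.67×(67.3−36.1) = 505.11 kJ/kg
Q = 106 kW = 106 kJ/s = 381600 kJ/h
ṁ = Q/Δh = 381600 / 505.11 = 755.48 kg/h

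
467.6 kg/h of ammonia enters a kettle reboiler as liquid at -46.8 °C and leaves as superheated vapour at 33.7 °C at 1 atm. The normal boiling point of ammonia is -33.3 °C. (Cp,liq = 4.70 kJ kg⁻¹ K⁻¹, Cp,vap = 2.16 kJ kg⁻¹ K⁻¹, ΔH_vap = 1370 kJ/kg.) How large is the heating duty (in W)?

liquid -46.8→-33.3 °C: 63.45 kJ/kg
vaporisation at -33.3 °C: 1370 kJ/kg
vapour -33.3→33.7 °C: 144.72 kJ/kg
Δh = 63.45 + 1370 + 144.72 = 1578.2 kJ/kg
Q = ṁ·Δh = 467.6 kg/h × 1578.2 kJ/kg = 737950 kJ/h
|Q| = 204.99 kW = 204990 W

Q = 205000 W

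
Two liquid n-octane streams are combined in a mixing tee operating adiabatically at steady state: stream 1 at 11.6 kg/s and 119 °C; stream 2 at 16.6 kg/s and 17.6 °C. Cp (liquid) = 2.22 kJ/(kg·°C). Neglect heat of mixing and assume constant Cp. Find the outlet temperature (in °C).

T_out = 59.3 °C

Energy balance with Q = 0: Σ ṁᵢCp,ᵢ(T_out − Tᵢ) = 0
Σ ṁᵢCp,ᵢTᵢ = 11.6×2.22×119 + 16.6×2.22×17.6 = 3713.1
Σ ṁᵢCp,ᵢ = 11.6×2.22 + 16.6×2.22 = 62.604
T_out = 3713.1 / 62.604 = 59.311 °C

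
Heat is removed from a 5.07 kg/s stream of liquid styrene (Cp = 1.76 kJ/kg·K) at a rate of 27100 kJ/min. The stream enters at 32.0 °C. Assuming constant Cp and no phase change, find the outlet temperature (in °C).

Q = 27100 kJ/min = 451.67 kJ/s
ΔT = Q/(ṁ·Cp) = 451.67/(5.07×1.76) = 50.617 K
T_out = 32.0 − 50.617 = -18.617 °C

T_out = -18.6 °C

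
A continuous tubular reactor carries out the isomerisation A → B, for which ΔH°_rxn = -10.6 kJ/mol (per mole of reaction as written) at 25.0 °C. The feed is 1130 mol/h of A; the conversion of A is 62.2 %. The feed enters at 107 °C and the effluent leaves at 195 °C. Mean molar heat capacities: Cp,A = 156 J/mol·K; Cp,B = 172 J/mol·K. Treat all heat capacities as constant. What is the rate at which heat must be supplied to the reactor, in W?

Q_in = 2770 W

Extent of reaction ξ = 0.622 × 1130 = 702.86 mol/h
Reaction term: ξ·ΔH°_rxn = 702.86 × -10.6 = -7450.3 kJ/h
Sensible, feed 107→25 °C: -14455 kJ/h
Outlet flows (mol/h): A 427.14, B 702.86
Sensible, products 25→195 °C: 31879 kJ/h
Q = ΔH = 9974.1 kJ/h = 2.7706 kW
Heat supplied = 2770.6 W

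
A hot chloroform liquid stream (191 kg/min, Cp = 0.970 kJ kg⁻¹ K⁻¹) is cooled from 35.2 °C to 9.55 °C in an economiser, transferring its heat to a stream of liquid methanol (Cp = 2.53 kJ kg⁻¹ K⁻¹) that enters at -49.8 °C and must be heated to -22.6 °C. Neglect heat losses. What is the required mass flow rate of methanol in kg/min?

ṁ_c = 69.1 kg/min

Heat released by hot stream: Q = 191 × 0.970 × (35.2 − 9.55) = 4752.2 kJ/min
Energy balance on cold side (adiabatic exchanger): Q = ṁ_c·Cp_c·(T_c,out − T_c,in)
ṁ_c = 4752.2 / [2.53 × (-22.6 − -49.8)] = 69.056 kg/min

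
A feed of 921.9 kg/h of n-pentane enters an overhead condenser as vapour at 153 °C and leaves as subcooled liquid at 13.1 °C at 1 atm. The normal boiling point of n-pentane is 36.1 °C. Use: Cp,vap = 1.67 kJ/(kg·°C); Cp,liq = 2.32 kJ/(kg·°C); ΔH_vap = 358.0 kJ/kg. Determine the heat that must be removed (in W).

Q_c = 155000 W

vapour 153→36.1 °C: -195.22 kJ/kg
condensation at 36.1 °C: -358 kJ/kg
liquid 36.1→13.1 °C: -53.36 kJ/kg
Δh = -195.22 + -358 + -53.36 = -606.58 kJ/kg
Q = ṁ·Δh = 921.9 kg/h × -606.58 kJ/kg = -559210 kJ/h
|Q| = 155.34 kW = 155340 W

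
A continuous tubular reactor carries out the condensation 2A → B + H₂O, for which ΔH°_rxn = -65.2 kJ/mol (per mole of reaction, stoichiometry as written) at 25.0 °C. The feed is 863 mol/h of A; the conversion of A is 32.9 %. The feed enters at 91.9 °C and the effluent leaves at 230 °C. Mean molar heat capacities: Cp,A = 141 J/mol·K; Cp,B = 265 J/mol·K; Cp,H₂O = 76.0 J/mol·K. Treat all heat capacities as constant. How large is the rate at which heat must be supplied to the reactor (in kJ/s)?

Q_in = 2.57 kJ/s

Extent of reaction ξ = 0.329 × 863 / 2 = 141.96 mol/h
Reaction term: ξ·ΔH°_rxn = 141.96 × -65.2 = -9256 kJ/h
Sensible, feed 91.9→25 °C: -8140.6 kJ/h
Outlet flows (mol/h): A 579.07, B 141.96, H₂O 141.96
Sensible, products 25→230 °C: 26662 kJ/h
Q = ΔH = 9265.5 kJ/h = 2.5737 kW
Heat supplied = 2.5737 kJ/s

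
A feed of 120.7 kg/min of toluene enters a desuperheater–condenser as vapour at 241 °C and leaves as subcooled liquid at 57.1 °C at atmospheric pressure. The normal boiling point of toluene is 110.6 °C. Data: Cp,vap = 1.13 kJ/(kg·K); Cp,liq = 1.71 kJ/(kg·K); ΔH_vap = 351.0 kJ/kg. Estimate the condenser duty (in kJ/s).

vapour 241→110.6 °C: -147.35 kJ/kg
condensation at 110.6 °C: -351 kJ/kg
liquid 110.6→57.1 °C: -91.485 kJ/kg
Δh = -147.35 + -351 + -91.485 = -589.84 kJ/kg
Q = ṁ·Δh = 120.7 kg/min × -589.84 kJ/kg = -71193 kJ/min
|Q| = 1186.6 kW

Q_c = 1190 kJ/s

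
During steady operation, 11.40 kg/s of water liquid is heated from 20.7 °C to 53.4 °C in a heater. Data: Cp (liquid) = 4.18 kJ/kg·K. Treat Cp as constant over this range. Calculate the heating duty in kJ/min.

Q = ṁ·Cp·ΔT = 11.40 × 4.18 × (53.4 − 20.7) = 1558.2 kJ/s
Heating duty = 93493 kJ/min

Q = 93500 kJ/min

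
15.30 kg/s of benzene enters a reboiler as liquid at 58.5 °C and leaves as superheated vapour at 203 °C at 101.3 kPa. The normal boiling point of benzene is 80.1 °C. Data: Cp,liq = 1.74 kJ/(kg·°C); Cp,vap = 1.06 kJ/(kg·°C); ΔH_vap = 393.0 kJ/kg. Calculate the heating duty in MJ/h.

Q = 30900 MJ/h

liquid 58.5→80.1 °C: 37.584 kJ/kg
vaporisation at 80.1 °C: 393 kJ/kg
vapour 80.1→203 °C: 130.27 kJ/kg
Δh = 37.584 + 393 + 130.27 = 560.86 kJ/kg
Q = ṁ·Δh = 15.30 kg/s × 560.86 kJ/kg = 8581.1 kJ/s
|Q| = 8581.1 kW = 30892 MJ/h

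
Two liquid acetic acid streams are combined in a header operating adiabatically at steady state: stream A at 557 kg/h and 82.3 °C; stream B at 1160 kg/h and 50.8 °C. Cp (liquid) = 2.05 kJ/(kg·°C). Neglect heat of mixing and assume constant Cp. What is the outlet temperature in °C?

No heat crosses the boundary, so H_out = H_in.
T_out = Σ ṁᵢCp,ᵢTᵢ / Σ ṁᵢCp,ᵢ
      = 214780 / 3519.8 = 61.019 °C

T_out = 61.0 °C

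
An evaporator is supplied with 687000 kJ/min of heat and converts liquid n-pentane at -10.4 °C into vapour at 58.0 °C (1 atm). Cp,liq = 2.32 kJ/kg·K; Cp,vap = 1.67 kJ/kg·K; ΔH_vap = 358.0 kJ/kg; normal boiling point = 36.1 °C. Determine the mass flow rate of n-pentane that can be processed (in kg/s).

Δh = 2.32×(36.1−-10.4) + 358.0 + 1.67×(58.0−36.1) = 502.45 kJ/kg
Q = 687000 kJ/min = 11450 kJ/s = 11450 kJ/s
ṁ = Q/Δh = 11450 / 502.45 = 22.788 kg/s

ṁ = 22.8 kg/s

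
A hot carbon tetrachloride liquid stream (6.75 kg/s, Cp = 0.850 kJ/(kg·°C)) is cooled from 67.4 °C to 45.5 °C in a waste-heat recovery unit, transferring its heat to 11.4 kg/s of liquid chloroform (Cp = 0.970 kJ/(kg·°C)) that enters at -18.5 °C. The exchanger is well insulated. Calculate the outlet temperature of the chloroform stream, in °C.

T_c,out = -7.14 °C

Heat released by hot stream: Q = 6.75 × 0.850 × (67.4 − 45.5) = 125.65 kJ/s
Energy balance on cold side (adiabatic exchanger): Q = ṁ_c·Cp_c·(T_c,out − T_c,in)
T_c,out = -18.5 + 125.65/(11.4 × 0.970) = -7.1371 °C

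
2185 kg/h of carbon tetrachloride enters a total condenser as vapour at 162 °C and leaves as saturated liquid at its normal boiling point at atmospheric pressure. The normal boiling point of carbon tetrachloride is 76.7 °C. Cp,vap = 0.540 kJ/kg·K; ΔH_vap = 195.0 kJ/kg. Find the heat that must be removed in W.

Q_c = 146000 W

vapour 162→76.7 °C: -46.062 kJ/kg
condensation at 76.7 °C: -195 kJ/kg
Δh = -46.062 + -195 = -241.06 kJ/kg
Q = ṁ·Δh = 2185 kg/h × -241.06 kJ/kg = -526720 kJ/h
|Q| = 146.31 kW = 146310 W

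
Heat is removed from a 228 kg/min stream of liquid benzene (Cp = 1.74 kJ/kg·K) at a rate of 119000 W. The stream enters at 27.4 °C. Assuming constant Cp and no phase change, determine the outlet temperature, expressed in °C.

Q = 119000 W = 7140 kJ/min
ΔT = Q/(ṁ·Cp) = 7140/(228×1.74) = 17.998 K
T_out = 27.4 − 17.998 = 9.4024 °C

T_out = 9.40 °C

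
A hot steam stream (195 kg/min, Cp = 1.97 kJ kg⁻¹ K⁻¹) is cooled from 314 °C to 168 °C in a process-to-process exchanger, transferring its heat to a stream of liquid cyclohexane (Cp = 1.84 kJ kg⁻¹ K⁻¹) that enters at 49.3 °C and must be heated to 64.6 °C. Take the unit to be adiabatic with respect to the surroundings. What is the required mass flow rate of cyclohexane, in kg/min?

Heat released by hot stream: Q = 195 × 1.97 × (314 − 168) = 56086 kJ/min
Energy balance on cold side (adiabatic exchanger): Q = ṁ_c·Cp_c·(T_c,out − T_c,in)
ṁ_c = 56086 / [1.84 × (64.6 − 49.3)] = 1992.3 kg/min

ṁ_c = 1990 kg/min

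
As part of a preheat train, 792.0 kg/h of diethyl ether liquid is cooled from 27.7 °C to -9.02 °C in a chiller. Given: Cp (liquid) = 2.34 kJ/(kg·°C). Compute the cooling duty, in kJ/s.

Q_c = 18.9 kJ/s

Q = ṁ·Cp·ΔT = 792.0 × 2.34 × (-9.02 − 27.7) = -68052 kJ/h
Converting: 68052 / 3600 s = 18.903 kW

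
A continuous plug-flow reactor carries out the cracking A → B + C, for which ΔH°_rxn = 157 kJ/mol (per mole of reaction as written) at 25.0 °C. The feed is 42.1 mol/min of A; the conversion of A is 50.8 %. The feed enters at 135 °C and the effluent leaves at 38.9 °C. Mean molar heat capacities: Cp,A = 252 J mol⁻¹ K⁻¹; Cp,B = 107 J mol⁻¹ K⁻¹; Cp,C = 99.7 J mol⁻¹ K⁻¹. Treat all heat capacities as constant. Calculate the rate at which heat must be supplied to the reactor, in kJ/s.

Q_in = 38.7 kJ/s

Extent of reaction ξ = 0.508 × 42.1 = 21.387 mol/min
Reaction term: ξ·ΔH°_rxn = 21.387 × 157 = 3357.7 kJ/min
Sensible, feed 135→25 °C: -1167 kJ/min
Outlet flows (mol/min): A 20.713, B 21.387, C 21.387
Sensible, products 25→38.9 °C: 134 kJ/min
Q = ΔH = 2324.7 kJ/min = 38.745 kW
Heat supplied = 38.745 kJ/s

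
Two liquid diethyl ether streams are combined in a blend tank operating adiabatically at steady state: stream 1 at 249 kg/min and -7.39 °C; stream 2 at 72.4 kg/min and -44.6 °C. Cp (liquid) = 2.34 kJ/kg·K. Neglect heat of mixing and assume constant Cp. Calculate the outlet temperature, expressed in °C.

Adiabatic, steady state ⇒ Σ ṁᵢCp,ᵢ(T_out − Tᵢ) = 0
Σ ṁᵢCp,ᵢTᵢ = 249×2.34×-7.39 + 72.4×2.34×-44.6 = -11862
Σ ṁᵢCp,ᵢ = 249×2.34 + 72.4×2.34 = 752.08
T_out = -11862 / 752.08 = -15.772 °C

T_out = -15.8 °C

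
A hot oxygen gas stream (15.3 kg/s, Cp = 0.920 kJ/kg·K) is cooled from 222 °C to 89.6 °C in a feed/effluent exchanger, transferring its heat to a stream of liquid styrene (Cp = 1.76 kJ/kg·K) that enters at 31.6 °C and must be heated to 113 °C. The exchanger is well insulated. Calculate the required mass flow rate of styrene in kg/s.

Heat released by hot stream: Q = 15.3 × 0.920 × (222 − 89.6) = 1863.7 kJ/s
Energy balance on cold side (adiabatic exchanger): Q = ṁ_c·Cp_c·(T_c,out − T_c,in)
ṁ_c = 1863.7 / [1.76 × (113 − 31.6)] = 13.009 kg/s

ṁ_c = 13.0 kg/s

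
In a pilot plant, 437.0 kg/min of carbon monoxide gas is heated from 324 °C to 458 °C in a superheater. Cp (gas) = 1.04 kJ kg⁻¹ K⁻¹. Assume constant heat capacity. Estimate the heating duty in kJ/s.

Q = 1020 kJ/s

Q = ṁ·Cp·ΔT = 437.0 × 1.04 × (458 − 324) = 60900 kJ/min
Converting: 60900 / 60 s = 1015 kW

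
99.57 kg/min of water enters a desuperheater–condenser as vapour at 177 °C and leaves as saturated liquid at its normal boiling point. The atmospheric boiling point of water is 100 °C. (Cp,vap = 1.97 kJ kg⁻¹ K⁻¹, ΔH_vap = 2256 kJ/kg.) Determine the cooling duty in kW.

vapour 177→100 °C: -151.69 kJ/kg
condensation at 100 °C: -2256 kJ/kg
Δh = -151.69 + -2256 = -2407.7 kJ/kg
Q = ṁ·Δh = 99.57 kg/min × -2407.7 kJ/kg = -239730 kJ/min
|Q| = 3995.6 kW

Q_c = 4000 kW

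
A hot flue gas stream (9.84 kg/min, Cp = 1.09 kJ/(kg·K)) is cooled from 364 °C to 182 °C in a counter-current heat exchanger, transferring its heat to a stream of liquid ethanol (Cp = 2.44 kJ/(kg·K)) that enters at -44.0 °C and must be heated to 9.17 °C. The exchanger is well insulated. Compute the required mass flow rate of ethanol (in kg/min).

ṁ_c = 15.0 kg/min

Heat released by hot stream: Q = 9.84 × 1.09 × (364 − 182) = 1952.1 kJ/min
Energy balance on cold side (adiabatic exchanger): Q = ṁ_c·Cp_c·(T_c,out − T_c,in)
ṁ_c = 1952.1 / [2.44 × (9.17 − -44.0)] = 15.047 kg/min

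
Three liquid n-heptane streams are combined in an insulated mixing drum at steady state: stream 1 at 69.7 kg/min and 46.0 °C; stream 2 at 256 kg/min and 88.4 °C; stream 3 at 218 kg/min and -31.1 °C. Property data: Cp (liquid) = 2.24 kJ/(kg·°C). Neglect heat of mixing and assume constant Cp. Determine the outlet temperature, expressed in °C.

No heat crosses the boundary, so H_out = H_in.
T_out = Σ ṁᵢCp,ᵢTᵢ / Σ ṁᵢCp,ᵢ
      = 42687 / 1217.9 = 35.05 °C

T_out = 35.1 °C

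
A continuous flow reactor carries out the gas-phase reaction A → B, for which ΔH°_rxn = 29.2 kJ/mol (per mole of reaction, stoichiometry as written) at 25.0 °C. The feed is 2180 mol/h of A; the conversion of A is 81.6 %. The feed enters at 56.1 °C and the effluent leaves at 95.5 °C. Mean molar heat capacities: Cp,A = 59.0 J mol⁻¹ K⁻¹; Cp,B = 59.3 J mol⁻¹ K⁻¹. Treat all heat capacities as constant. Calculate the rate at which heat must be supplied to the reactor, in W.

Q_in = 15800 W

Extent of reaction ξ = 0.816 × 2180 = 1778.9 mol/h
Reaction term: ξ·ΔH°_rxn = 1778.9 × 29.2 = 51943 kJ/h
Sensible, feed 56.1→25 °C: -4000.1 kJ/h
Outlet flows (mol/h): A 401.12, B 1778.9
Sensible, products 25→95.5 °C: 9105.3 kJ/h
Q = ΔH = 57049 kJ/h = 15.847 kW
Heat supplied = 15847 W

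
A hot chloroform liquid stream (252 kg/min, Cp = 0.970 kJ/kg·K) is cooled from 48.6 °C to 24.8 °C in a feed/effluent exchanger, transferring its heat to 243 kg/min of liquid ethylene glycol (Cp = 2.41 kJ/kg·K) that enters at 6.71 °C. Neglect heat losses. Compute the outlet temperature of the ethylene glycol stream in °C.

T_c,out = 16.6 °C

Heat released by hot stream: Q = 252 × 0.970 × (48.6 − 24.8) = 5817.7 kJ/min
Energy balance on cold side (adiabatic exchanger): Q = ṁ_c·Cp_c·(T_c,out − T_c,in)
T_c,out = 6.71 + 5817.7/(243 × 2.41) = 16.644 °C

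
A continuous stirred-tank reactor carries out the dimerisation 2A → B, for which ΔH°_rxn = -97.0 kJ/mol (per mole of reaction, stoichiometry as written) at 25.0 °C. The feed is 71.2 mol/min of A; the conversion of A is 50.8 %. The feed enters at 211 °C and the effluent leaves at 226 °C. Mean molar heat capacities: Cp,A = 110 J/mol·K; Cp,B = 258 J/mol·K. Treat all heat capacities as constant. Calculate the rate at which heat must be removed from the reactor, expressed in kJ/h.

Extent of reaction ξ = 0.508 × 71.2 / 2 = 18.085 mol/min
Reaction term: ξ·ΔH°_rxn = 18.085 × -97.0 = -1754.2 kJ/min
Sensible, feed 211→25 °C: -1456.8 kJ/min
Outlet flows (mol/min): A 35.03, B 18.085
Sensible, products 25→226 °C: 1712.4 kJ/min
Q = ΔH = -1498.6 kJ/min = -24.977 kW
Heat removed = 89917 kJ/h

Q_out = 89900 kJ/h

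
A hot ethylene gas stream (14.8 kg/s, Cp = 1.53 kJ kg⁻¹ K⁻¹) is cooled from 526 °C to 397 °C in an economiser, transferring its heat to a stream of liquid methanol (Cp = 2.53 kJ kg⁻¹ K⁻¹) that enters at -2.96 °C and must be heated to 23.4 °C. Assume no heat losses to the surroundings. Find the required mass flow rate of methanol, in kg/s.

Heat released by hot stream: Q = 14.8 × 1.53 × (526 − 397) = 2921.1 kJ/s
Energy balance on cold side (adiabatic exchanger): Q = ṁ_c·Cp_c·(T_c,out − T_c,in)
ṁ_c = 2921.1 / [2.53 × (23.4 − -2.96)] = 43.8 kg/s

ṁ_c = 43.8 kg/s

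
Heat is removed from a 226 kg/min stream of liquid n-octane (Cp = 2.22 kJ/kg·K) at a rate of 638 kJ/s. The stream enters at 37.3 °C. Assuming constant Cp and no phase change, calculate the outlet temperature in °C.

Q = 638 kJ/s = 38280 kJ/min
ΔT = Q/(ṁ·Cp) = 38280/(226×2.22) = 76.298 K
T_out = 37.3 − 76.298 = -38.998 °C

T_out = -39.0 °C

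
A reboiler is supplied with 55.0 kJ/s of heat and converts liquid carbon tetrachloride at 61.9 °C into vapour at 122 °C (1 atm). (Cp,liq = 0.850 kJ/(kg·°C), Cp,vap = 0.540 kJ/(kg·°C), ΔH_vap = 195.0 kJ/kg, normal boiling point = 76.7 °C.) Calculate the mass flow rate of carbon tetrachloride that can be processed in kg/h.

Δh = 0.850×(76.7−61.9) + 195.0 + 0.540×(122−76.7) = 232.04 kJ/kg
Q = 55.0 kJ/s = 55 kJ/s = 198000 kJ/h
ṁ = Q/Δh = 198000 / 232.04 = 853.29 kg/h

ṁ = 853 kg/h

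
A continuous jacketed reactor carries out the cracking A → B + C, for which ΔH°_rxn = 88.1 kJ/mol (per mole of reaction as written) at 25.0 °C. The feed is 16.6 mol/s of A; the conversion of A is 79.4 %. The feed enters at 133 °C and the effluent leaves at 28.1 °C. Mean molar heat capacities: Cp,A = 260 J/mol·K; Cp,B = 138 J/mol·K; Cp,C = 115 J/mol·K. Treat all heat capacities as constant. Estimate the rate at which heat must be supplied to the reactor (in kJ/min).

Extent of reaction ξ = 0.794 × 16.6 = 13.18 mol/s
Reaction term: ξ·ΔH°_rxn = 13.18 × 88.1 = 1161.2 kJ/s
Sensible, feed 133→25 °C: -466.13 kJ/s
Outlet flows (mol/s): A 3.4196, B 13.18, C 13.18
Sensible, products 25→28.1 °C: 13.094 kJ/s
Q = ΔH = 708.16 kJ/s = 708.16 kW
Heat supplied = 42490 kJ/min

Q_in = 42500 kJ/min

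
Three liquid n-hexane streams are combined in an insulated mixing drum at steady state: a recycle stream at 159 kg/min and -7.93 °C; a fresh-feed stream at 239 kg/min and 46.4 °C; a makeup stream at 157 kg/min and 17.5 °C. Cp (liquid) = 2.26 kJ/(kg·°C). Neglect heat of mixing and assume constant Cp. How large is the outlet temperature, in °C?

T_out = 22.7 °C

No heat crosses the boundary, so H_out = H_in.
Σ ṁᵢCp,ᵢTᵢ = 159×2.26×-7.93 + 239×2.26×46.4 + 157×2.26×17.5 = 28422
Σ ṁᵢCp,ᵢ = 159×2.26 + 239×2.26 + 157×2.26 = 1254.3
T_out = 28422 / 1254.3 = 22.66 °C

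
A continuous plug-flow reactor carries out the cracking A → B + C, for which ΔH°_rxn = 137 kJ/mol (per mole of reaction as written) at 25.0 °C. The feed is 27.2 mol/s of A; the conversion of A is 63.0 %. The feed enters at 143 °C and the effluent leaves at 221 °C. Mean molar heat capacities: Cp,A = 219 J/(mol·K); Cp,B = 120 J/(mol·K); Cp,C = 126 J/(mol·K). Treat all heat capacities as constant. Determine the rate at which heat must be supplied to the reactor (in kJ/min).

Q_in = 174000 kJ/min

Extent of reaction ξ = 0.630 × 27.2 = 17.136 mol/s
Reaction term: ξ·ΔH°_rxn = 17.136 × 137 = 2347.6 kJ/s
Sensible, feed 143→25 °C: -702.9 kJ/s
Outlet flows (mol/s): A 10.064, B 17.136, C 17.136
Sensible, products 25→221 °C: 1258.2 kJ/s
Q = ΔH = 2902.9 kJ/s = 2902.9 kW
Heat supplied = 174180 kJ/min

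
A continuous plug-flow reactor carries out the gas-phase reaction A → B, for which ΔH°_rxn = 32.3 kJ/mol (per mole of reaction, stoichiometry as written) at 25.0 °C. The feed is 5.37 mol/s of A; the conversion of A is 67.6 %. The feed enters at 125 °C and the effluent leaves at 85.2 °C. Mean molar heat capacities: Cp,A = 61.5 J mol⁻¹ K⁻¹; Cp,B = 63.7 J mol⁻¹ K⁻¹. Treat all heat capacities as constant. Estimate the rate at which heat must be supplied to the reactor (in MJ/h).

Extent of reaction ξ = 0.676 × 5.37 = 3.6301 mol/s
Reaction term: ξ·ΔH°_rxn = 3.6301 × 32.3 = 117.25 kJ/s
Sensible, feed 125→25 °C: -33.026 kJ/s
Outlet flows (mol/s): A 1.7399, B 3.6301
Sensible, products 25→85.2 °C: 20.362 kJ/s
Q = ΔH = 104.59 kJ/s = 104.59 kW
Heat supplied = 376.52 MJ/h

Q_in = 377 MJ/h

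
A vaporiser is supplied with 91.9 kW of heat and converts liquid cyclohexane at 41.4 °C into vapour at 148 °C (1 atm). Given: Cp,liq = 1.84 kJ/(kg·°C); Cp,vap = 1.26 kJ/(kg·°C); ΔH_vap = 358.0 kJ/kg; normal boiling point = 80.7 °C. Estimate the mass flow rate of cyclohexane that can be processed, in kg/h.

ṁ = 642 kg/h

Δh = 1.84×(80.7−41.4) + 358.0 + 1.26×(148−80.7) = 515.11 kJ/kg
Q = 91.9 kW = 91.9 kJ/s = 330840 kJ/h
ṁ = Q/Δh = 330840 / 515.11 = 642.27 kg/h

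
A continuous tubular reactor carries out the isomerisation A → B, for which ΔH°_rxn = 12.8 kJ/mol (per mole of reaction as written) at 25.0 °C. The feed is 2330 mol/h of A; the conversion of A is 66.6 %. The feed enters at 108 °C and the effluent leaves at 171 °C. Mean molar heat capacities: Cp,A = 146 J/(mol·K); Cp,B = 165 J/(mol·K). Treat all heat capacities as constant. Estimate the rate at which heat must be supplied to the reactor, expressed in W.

Extent of reaction ξ = 0.666 × 2330 = 1551.8 mol/h
Reaction term: ξ·ΔH°_rxn = 1551.8 × 12.8 = 19863 kJ/h
Sensible, feed 108→25 °C: -28235 kJ/h
Outlet flows (mol/h): A 778.22, B 1551.8
Sensible, products 25→171 °C: 53971 kJ/h
Q = ΔH = 45599 kJ/h = 12.666 kW
Heat supplied = 12666 W

Q_in = 12700 W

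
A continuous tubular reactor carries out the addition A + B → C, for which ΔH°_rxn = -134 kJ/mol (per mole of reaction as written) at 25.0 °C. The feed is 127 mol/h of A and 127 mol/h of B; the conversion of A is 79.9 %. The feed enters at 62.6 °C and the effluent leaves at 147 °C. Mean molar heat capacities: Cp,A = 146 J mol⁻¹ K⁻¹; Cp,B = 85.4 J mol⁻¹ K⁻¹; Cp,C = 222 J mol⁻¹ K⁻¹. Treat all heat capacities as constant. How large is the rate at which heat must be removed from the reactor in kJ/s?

Q_out = 3.12 kJ/s

Extent of reaction ξ = 0.799 × 127 = 101.47 mol/h
Reaction term: ξ·ΔH°_rxn = 101.47 × -134 = -13597 kJ/h
Sensible, feed 62.6→25 °C: -1105 kJ/h
Outlet flows (mol/h): A 25.527, B 25.527, C 101.47
Sensible, products 25→147 °C: 3468.9 kJ/h
Q = ΔH = -11233 kJ/h = -3.1204 kW
Heat removed = 3.1204 kJ/s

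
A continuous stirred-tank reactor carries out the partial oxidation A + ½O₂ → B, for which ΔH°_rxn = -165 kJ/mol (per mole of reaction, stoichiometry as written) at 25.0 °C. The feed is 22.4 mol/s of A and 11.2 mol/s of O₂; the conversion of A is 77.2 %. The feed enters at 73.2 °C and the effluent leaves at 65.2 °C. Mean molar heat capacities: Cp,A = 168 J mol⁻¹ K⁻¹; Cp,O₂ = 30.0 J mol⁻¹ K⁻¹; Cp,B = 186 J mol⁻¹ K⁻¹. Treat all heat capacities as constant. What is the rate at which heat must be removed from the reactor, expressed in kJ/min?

Q_out = 173000 kJ/min

Extent of reaction ξ = 0.772 × 22.4 = 17.293 mol/s
Reaction term: ξ·ΔH°_rxn = 17.293 × -165 = -2853.3 kJ/s
Sensible, feed 73.2→25 °C: -197.58 kJ/s
Outlet flows (mol/s): A 5.1072, O₂ 2.5536, B 17.293
Sensible, products 25→65.2 °C: 166.87 kJ/s
Q = ΔH = -2884 kJ/s = -2884 kW
Heat removed = 173040 kJ/min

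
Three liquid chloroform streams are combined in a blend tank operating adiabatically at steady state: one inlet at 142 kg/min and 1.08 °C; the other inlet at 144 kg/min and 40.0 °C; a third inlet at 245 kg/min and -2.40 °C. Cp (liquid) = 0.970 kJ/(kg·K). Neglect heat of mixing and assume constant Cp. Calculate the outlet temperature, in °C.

T_out = 10.0 °C

No heat crosses the boundary, so H_out = H_in.
Σ ṁᵢCp,ᵢTᵢ = 142×0.970×1.08 + 144×0.970×40.0 + 245×0.970×-2.40 = 5165.6
Σ ṁᵢCp,ᵢ = 142×0.970 + 144×0.970 + 245×0.970 = 515.07
T_out = 5165.6 / 515.07 = 10.029 °C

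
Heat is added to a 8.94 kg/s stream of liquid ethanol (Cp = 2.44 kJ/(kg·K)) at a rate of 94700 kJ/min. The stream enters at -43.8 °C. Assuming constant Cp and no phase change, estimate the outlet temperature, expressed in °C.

Q = 94700 kJ/min = 1578.3 kJ/s
ΔT = Q/(ṁ·Cp) = 1578.3/(8.94×2.44) = 72.355 K
T_out = -43.8 + 72.355 = 28.555 °C

T_out = 28.6 °C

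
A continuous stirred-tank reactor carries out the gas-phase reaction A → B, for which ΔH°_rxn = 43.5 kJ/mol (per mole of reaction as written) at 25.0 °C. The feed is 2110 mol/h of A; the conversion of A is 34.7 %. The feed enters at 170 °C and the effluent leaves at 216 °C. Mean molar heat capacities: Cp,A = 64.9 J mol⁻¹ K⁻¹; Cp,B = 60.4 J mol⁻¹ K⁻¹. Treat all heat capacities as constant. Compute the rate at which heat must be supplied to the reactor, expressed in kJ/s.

Q_in = 10.4 kJ/s

Extent of reaction ξ = 0.347 × 2110 = 732.17 mol/h
Reaction term: ξ·ΔH°_rxn = 732.17 × 43.5 = 31849 kJ/h
Sensible, feed 170→25 °C: -19856 kJ/h
Outlet flows (mol/h): A 1377.8, B 732.17
Sensible, products 25→216 °C: 25526 kJ/h
Q = ΔH = 37519 kJ/h = 10.422 kW
Heat supplied = 10.422 kJ/s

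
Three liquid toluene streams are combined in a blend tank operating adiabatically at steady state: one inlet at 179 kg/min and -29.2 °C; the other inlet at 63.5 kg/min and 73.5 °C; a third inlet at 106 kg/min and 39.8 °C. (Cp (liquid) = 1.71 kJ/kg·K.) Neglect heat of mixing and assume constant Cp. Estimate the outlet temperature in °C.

No heat crosses the boundary, so H_out = H_in.
T_out = Σ ṁᵢCp,ᵢTᵢ / Σ ṁᵢCp,ᵢ
      = 6257.3 / 595.93 = 10.5 °C

T_out = 10.5 °C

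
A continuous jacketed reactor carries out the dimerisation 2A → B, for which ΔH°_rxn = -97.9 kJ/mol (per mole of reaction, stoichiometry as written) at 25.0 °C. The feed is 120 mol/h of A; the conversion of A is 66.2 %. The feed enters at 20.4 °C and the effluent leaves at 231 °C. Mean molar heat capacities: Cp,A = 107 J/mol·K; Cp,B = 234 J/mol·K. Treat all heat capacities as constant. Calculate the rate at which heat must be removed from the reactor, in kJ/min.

Q_out = 17.0 kJ/min

Extent of reaction ξ = 0.662 × 120 / 2 = 39.72 mol/h
Reaction term: ξ·ΔH°_rxn = 39.72 × -97.9 = -3888.6 kJ/h
Sensible, feed 20.4→25 °C: 59.064 kJ/h
Outlet flows (mol/h): A 40.56, B 39.72
Sensible, products 25→231 °C: 2808.7 kJ/h
Q = ΔH = -1020.8 kJ/h = -0.28357 kW
Heat removed = 17.014 kJ/min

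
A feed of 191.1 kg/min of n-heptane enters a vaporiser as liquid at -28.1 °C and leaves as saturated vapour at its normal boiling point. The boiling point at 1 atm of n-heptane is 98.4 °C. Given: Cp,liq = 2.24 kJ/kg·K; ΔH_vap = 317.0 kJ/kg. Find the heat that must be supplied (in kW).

liquid -28.1→98.4 °C: 283.36 kJ/kg
vaporisation at 98.4 °C: 317 kJ/kg
Δh = 283.36 + 317 = 600.36 kJ/kg
Q = ṁ·Δh = 191.1 kg/min × 600.36 kJ/kg = 114730 kJ/min
|Q| = 1912.1 kW

Q = 1910 kW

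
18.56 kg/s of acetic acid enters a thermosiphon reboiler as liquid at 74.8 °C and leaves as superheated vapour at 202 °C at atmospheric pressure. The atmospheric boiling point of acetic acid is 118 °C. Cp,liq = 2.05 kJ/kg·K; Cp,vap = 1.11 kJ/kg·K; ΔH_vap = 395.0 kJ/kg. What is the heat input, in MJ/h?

Q = 38500 MJ/h

liquid 74.8→118 °C: 88.56 kJ/kg
vaporisation at 118 °C: 395 kJ/kg
vapour 118→202 °C: 93.24 kJ/kg
Δh = 88.56 + 395 + 93.24 = 576.8 kJ/kg
Q = ṁ·Δh = 18.56 kg/s × 576.8 kJ/kg = 10705 kJ/s
|Q| = 10705 kW = 38539 MJ/h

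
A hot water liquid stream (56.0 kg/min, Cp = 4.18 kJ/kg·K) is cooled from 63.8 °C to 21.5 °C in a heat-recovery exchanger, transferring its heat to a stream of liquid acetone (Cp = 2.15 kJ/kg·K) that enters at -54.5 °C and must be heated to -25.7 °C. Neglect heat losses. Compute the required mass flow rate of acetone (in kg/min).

Heat released by hot stream: Q = 56.0 × 4.18 × (63.8 − 21.5) = 9901.6 kJ/min
Energy balance on cold side (adiabatic exchanger): Q = ṁ_c·Cp_c·(T_c,out − T_c,in)
ṁ_c = 9901.6 / [2.15 × (-25.7 − -54.5)] = 159.91 kg/min

ṁ_c = 160 kg/min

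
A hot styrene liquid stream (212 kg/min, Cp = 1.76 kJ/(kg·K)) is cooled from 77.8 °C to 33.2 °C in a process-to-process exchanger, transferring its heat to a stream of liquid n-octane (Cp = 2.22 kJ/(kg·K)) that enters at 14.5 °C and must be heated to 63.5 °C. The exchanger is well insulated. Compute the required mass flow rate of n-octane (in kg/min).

Heat released by hot stream: Q = 212 × 1.76 × (77.8 − 33.2) = 16641 kJ/min
Energy balance on cold side (adiabatic exchanger): Q = ṁ_c·Cp_c·(T_c,out − T_c,in)
ṁ_c = 16641 / [2.22 × (63.5 − 14.5)] = 152.98 kg/min

ṁ_c = 153 kg/min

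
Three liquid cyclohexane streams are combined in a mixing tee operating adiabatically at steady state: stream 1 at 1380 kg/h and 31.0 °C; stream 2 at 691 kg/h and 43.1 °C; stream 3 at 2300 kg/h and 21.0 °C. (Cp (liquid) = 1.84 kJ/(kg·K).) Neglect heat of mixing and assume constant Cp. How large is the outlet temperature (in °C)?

T_out = 27.7 °C

No heat crosses the boundary, so H_out = H_in.
Σ ṁᵢCp,ᵢTᵢ = 1380×1.84×31.0 + 691×1.84×43.1 + 2300×1.84×21.0 = 222390
Σ ṁᵢCp,ᵢ = 1380×1.84 + 691×1.84 + 2300×1.84 = 8042.6
T_out = 222390 / 8042.6 = 27.651 °C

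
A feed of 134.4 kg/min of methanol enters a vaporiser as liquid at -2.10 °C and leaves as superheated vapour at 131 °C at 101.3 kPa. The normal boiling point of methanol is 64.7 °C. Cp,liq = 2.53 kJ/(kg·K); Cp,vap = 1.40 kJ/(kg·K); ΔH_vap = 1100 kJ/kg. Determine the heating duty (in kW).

liquid -2.10→64.7 °C: 169 kJ/kg
vaporisation at 64.7 °C: 1100 kJ/kg
vapour 64.7→131 °C: 92.82 kJ/kg
Δh = 169 + 1100 + 92.82 = 1361.8 kJ/kg
Q = ṁ·Δh = 134.4 kg/min × 1361.8 kJ/kg = 183030 kJ/min
|Q| = 3050.5 kW

Q = 3050 kW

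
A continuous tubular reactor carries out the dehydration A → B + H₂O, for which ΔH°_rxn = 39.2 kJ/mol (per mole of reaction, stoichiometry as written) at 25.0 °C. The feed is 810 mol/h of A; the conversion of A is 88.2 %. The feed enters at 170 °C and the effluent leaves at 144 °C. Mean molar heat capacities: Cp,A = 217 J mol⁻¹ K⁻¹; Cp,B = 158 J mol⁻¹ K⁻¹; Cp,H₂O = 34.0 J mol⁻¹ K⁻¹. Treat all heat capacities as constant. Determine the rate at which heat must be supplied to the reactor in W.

Extent of reaction ξ = 0.882 × 810 = 714.42 mol/h
Reaction term: ξ·ΔH°_rxn = 714.42 × 39.2 = 28005 kJ/h
Sensible, feed 170→25 °C: -25487 kJ/h
Outlet flows (mol/h): A 95.58, B 714.42, H₂O 714.42
Sensible, products 25→144 °C: 18791 kJ/h
Q = ΔH = 21310 kJ/h = 5.9194 kW
Heat supplied = 5919.4 W

Q_in = 5920 W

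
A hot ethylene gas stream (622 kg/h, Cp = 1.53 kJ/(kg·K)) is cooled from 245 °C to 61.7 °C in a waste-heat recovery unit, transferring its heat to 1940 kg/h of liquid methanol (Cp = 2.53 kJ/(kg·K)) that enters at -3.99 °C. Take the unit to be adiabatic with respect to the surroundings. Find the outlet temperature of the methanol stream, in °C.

Heat released by hot stream: Q = 622 × 1.53 × (245 − 61.7) = 174440 kJ/h
Energy balance on cold side (adiabatic exchanger): Q = ṁ_c·Cp_c·(T_c,out − T_c,in)
T_c,out = -3.99 + 174440/(1940 × 2.53) = 31.55 °C

T_c,out = 31.6 °C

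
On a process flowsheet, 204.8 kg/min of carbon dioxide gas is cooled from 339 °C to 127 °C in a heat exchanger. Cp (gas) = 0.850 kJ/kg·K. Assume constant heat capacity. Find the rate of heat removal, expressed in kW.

Q_c = 615 kW

Q = ṁ·Cp·ΔT = 204.8 × 0.850 × (127 − 339) = -36905 kJ/min
Converting: 36905 / 60 s = 615.08 kW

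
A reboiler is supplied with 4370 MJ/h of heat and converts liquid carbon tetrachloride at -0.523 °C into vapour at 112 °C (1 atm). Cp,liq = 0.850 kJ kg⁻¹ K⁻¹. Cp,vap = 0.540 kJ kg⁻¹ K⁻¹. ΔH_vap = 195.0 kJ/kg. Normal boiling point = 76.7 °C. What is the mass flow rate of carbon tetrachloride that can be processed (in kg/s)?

ṁ = 4.34 kg/s

Δh = 0.850×(76.7−-0.523) + 195.0 + 0.540×(112−76.7) = 279.7 kJ/kg
Q = 4370 MJ/h = 1213.9 kJ/s = 1213.9 kJ/s
ṁ = Q/Δh = 1213.9 / 279.7 = 4.3399 kg/s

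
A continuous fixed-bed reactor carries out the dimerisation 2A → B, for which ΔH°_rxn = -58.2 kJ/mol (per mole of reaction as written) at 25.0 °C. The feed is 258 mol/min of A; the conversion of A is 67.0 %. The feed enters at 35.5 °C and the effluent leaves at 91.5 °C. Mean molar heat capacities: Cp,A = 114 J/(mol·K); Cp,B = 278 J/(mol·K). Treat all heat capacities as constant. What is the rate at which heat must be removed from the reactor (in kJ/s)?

Q_out = 51.6 kJ/s

Extent of reaction ξ = 0.670 × 258 / 2 = 86.43 mol/min
Reaction term: ξ·ΔH°_rxn = 86.43 × -58.2 = -5030.2 kJ/min
Sensible, feed 35.5→25 °C: -308.83 kJ/min
Outlet flows (mol/min): A 85.14, B 86.43
Sensible, products 25→91.5 °C: 2243.3 kJ/min
Q = ΔH = -3095.8 kJ/min = -51.596 kW
Heat removed = 51.596 kJ/s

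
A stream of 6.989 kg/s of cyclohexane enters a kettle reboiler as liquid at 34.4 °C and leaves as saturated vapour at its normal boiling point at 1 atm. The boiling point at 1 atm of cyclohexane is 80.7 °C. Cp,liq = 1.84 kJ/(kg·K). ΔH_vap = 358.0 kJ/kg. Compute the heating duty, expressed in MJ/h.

Q = 11200 MJ/h

liquid 34.4→80.7 °C: 85.192 kJ/kg
vaporisation at 80.7 °C: 358 kJ/kg
Δh = 85.192 + 358 = 443.19 kJ/kg
Q = ṁ·Δh = 6.989 kg/s × 443.19 kJ/kg = 3097.5 kJ/s
|Q| = 3097.5 kW = 11151 MJ/h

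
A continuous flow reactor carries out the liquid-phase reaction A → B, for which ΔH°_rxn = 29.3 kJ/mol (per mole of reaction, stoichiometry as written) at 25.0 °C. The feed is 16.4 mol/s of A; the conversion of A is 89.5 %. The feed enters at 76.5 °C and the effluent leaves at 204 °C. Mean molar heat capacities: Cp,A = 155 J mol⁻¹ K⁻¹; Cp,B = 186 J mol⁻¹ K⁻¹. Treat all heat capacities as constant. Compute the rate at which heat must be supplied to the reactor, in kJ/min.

Extent of reaction ξ = 0.895 × 16.4 = 14.678 mol/s
Reaction term: ξ·ΔH°_rxn = 14.678 × 29.3 = 430.07 kJ/s
Sensible, feed 76.5→25 °C: -130.91 kJ/s
Outlet flows (mol/s): A 1.722, B 14.678
Sensible, products 25→204 °C: 536.47 kJ/s
Q = ΔH = 835.62 kJ/s = 835.62 kW
Heat supplied = 50137 kJ/min

Q_in = 50100 kJ/min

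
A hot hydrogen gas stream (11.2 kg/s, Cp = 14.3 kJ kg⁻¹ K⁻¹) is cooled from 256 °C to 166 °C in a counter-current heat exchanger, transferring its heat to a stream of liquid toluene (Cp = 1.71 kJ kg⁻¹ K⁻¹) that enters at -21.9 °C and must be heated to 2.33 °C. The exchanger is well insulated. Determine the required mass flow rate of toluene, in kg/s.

Heat released by hot stream: Q = 11.2 × 14.3 × (256 − 166) = 14414 kJ/s
Energy balance on cold side (adiabatic exchanger): Q = ṁ_c·Cp_c·(T_c,out − T_c,in)
ṁ_c = 14414 / [1.71 × (2.33 − -21.9)] = 347.89 kg/s

ṁ_c = 348 kg/s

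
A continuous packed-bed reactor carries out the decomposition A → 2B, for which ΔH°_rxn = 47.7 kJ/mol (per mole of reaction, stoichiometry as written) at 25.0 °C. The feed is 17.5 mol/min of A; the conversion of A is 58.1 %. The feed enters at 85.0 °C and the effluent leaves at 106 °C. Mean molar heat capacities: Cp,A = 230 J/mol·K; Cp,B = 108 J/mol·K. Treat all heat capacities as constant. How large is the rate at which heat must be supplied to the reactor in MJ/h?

Q_in = 33.5 MJ/h

Extent of reaction ξ = 0.581 × 17.5 = 10.167 mol/min
Reaction term: ξ·ΔH°_rxn = 10.167 × 47.7 = 484.99 kJ/min
Sensible, feed 85.0→25 °C: -241.5 kJ/min
Outlet flows (mol/min): A 7.3325, B 20.335
Sensible, products 25→106 °C: 314.5 kJ/min
Q = ΔH = 557.98 kJ/min = 9.2997 kW
Heat supplied = 33.479 MJ/h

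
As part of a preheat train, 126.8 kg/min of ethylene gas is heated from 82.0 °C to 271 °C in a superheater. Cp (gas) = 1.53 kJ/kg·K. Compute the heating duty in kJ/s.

Q = ṁ·Cp·ΔT = 126.8 × 1.53 × (271 − 82.0) = 36667 kJ/min
Converting: 36667 / 60 s = 611.11 kW

Q = 611 kJ/s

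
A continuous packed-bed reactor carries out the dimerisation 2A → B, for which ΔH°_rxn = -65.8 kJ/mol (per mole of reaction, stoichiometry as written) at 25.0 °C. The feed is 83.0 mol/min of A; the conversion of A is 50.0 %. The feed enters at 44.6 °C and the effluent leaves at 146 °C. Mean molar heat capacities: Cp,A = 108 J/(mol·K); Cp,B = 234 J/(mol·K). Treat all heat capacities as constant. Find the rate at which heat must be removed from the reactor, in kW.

Q_out = 6.85 kW

Extent of reaction ξ = 0.500 × 83.0 / 2 = 20.75 mol/min
Reaction term: ξ·ΔH°_rxn = 20.75 × -65.8 = -1365.3 kJ/min
Sensible, feed 44.6→25 °C: -175.69 kJ/min
Outlet flows (mol/min): A 41.5, B 20.75
Sensible, products 25→146 °C: 1129.8 kJ/min
Q = ΔH = -411.21 kJ/min = -6.8534 kW
Heat removed = 6.8534 kW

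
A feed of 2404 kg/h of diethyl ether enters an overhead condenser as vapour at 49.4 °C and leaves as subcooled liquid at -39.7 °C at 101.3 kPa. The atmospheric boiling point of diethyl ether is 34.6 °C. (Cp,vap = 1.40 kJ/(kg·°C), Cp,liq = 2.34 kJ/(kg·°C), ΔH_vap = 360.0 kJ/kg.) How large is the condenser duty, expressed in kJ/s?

Q_c = 370 kJ/s

vapour 49.4→34.6 °C: -20.72 kJ/kg
condensation at 34.6 °C: -360 kJ/kg
liquid 34.6→-39.7 °C: -173.86 kJ/kg
Δh = -20.72 + -360 + -173.86 = -554.58 kJ/kg
Q = ṁ·Δh = 2404 kg/h × -554.58 kJ/kg = -1.3332e+06 kJ/h
|Q| = 370.34 kW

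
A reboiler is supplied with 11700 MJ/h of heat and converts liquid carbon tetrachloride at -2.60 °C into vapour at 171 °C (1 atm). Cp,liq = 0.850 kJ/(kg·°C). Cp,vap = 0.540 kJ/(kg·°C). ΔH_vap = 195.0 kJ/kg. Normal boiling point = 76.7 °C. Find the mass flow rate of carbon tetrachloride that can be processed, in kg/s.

Δh = 0.850×(76.7−-2.60) + 195.0 + 0.540×(171−76.7) = 313.33 kJ/kg
Q = 11700 MJ/h = 3250 kJ/s = 3250 kJ/s
ṁ = Q/Δh = 3250 / 313.33 = 10.373 kg/s

ṁ = 10.4 kg/s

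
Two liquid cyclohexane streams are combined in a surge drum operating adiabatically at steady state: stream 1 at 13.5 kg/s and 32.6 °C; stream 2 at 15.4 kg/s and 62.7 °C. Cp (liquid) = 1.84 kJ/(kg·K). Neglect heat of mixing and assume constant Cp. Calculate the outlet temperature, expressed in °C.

T_out = 48.6 °C

Adiabatic, steady state ⇒ Σ ṁᵢCp,ᵢ(T_out − Tᵢ) = 0
T_out = Σ ṁᵢCp,ᵢTᵢ / Σ ṁᵢCp,ᵢ
      = 2586.5 / 53.176 = 48.639 °C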